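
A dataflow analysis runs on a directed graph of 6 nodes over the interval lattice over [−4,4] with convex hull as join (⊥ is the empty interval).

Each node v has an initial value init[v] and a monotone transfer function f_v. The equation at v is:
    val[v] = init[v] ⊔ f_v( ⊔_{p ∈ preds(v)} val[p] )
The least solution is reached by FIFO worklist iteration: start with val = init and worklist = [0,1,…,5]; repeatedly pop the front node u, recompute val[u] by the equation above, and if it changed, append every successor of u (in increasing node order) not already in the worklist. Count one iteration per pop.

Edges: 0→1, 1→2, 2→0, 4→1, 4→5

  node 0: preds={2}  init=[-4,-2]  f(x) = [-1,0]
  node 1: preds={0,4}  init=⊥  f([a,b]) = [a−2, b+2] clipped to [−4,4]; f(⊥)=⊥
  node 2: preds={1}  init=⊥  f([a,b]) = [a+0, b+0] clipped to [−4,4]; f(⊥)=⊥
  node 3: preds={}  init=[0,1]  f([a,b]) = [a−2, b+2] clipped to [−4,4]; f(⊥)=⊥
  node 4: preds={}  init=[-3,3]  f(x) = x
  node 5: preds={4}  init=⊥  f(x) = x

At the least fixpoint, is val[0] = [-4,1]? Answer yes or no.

no

Iteration log — 7 steps:
  step 1. node 0  ⊔preds=⊥  new=[-4,0]  old=[-4,-2]  +wl: 
  step 2. node 1  ⊔preds=[-4,3]  new=[-4,4]  old=⊥  +wl: 
  step 3. node 2  ⊔preds=[-4,4]  new=[-4,4]  old=⊥  +wl: 0
  step 4. node 3  ⊔preds=⊥  new=[0,1]  stable
  step 5. node 4  ⊔preds=⊥  new=[-3,3]  stable
  step 6. node 5  ⊔preds=[-3,3]  new=[-3,3]  old=⊥  +wl: 
  step 7. node 0  ⊔preds=[-4,4]  new=[-4,0]  stable

Least fixpoint reached:
  node 0: [-4,0]
  node 1: [-4,4]
  node 2: [-4,4]
  node 3: [0,1]
  node 4: [-3,3]
  node 5: [-3,3]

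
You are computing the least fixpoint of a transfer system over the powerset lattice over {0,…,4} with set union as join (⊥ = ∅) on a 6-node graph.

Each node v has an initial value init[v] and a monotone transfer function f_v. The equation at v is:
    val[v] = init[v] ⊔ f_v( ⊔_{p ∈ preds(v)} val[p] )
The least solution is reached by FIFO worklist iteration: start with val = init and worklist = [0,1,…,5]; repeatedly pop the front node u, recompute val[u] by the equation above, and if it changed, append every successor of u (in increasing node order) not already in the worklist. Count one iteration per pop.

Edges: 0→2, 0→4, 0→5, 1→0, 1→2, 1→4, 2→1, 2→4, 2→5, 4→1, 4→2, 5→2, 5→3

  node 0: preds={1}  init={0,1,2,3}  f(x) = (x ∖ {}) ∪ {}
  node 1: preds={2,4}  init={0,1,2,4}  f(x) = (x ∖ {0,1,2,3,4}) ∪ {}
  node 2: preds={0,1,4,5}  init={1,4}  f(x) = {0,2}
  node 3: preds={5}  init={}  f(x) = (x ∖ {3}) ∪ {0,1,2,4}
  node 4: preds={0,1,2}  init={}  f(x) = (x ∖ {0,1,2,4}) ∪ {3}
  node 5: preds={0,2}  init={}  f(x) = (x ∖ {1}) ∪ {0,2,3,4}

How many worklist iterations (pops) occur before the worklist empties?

Trace (9 dequeues):
  [1] u=0 | in {0,1,2,4} | out {0,1,2,3,4} | prev {0,1,2,3} | push {}
  [2] u=1 | in {1,4} | out {0,1,2,4} | ==
  [3] u=2 | in {0,1,2,3,4} | out {0,1,2,4} | prev {1,4} | push {1}
  [4] u=3 | in {} | out {0,1,2,4} | prev {} | push {}
  [5] u=4 | in {0,1,2,3,4} | out {3} | prev {} | push {2}
  [6] u=5 | in {0,1,2,3,4} | out {0,2,3,4} | prev {} | push {3}
  [7] u=1 | in {0,1,2,3,4} | out {0,1,2,4} | ==
  [8] u=2 | in {0,1,2,3,4} | out {0,1,2,4} | ==
  [9] u=3 | in {0,2,3,4} | out {0,1,2,4} | ==

Converged values:
  [0] {0,1,2,3,4}
  [1] {0,1,2,4}
  [2] {0,1,2,4}
  [3] {0,1,2,4}
  [4] {3}
  [5] {0,2,3,4}

9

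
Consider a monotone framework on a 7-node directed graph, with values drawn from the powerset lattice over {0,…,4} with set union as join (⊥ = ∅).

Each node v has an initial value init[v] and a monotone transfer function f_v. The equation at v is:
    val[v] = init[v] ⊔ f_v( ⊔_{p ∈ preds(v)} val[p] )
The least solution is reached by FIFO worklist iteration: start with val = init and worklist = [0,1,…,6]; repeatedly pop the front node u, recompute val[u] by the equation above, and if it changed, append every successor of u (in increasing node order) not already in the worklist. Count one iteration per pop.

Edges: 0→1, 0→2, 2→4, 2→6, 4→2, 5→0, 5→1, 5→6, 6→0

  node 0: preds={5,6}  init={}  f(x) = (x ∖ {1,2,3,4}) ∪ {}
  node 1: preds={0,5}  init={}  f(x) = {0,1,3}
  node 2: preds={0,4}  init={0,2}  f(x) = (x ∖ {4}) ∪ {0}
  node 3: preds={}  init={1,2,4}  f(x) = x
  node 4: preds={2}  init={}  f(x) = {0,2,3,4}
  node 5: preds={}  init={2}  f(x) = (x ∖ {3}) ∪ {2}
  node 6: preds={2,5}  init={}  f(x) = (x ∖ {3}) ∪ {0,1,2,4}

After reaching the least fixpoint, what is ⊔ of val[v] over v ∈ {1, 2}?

{0,1,2,3}

Iteration log — 13 steps:
  step 1. node 0  ⊔preds={2}  new={}  stable
  step 2. node 1  ⊔preds={2}  new={0,1,3}  old={}  +wl: 
  step 3. node 2  ⊔preds={}  new={0,2}  stable
  step 4. node 3  ⊔preds={}  new={1,2,4}  stable
  step 5. node 4  ⊔preds={0,2}  new={0,2,3,4}  old={}  +wl: 2
  step 6. node 5  ⊔preds={}  new={2}  stable
  step 7. node 6  ⊔preds={0,2}  new={0,1,2,4}  old={}  +wl: 0
  step 8. node 2  ⊔preds={0,2,3,4}  new={0,2,3}  old={0,2}  +wl: 4,6
  step 9. node 0  ⊔preds={0,1,2,4}  new={0}  old={}  +wl: 1,2
  step 10. node 4  ⊔preds={0,2,3}  new={0,2,3,4}  stable
  step 11. node 6  ⊔preds={0,2,3}  new={0,1,2,4}  stable
  step 12. node 1  ⊔preds={0,2}  new={0,1,3}  stable
  step 13. node 2  ⊔preds={0,2,3,4}  new={0,2,3}  stable

Least fixpoint reached:
  node 0: {0}
  node 1: {0,1,3}
  node 2: {0,2,3}
  node 3: {1,2,4}
  node 4: {0,2,3,4}
  node 5: {2}
  node 6: {0,1,2,4}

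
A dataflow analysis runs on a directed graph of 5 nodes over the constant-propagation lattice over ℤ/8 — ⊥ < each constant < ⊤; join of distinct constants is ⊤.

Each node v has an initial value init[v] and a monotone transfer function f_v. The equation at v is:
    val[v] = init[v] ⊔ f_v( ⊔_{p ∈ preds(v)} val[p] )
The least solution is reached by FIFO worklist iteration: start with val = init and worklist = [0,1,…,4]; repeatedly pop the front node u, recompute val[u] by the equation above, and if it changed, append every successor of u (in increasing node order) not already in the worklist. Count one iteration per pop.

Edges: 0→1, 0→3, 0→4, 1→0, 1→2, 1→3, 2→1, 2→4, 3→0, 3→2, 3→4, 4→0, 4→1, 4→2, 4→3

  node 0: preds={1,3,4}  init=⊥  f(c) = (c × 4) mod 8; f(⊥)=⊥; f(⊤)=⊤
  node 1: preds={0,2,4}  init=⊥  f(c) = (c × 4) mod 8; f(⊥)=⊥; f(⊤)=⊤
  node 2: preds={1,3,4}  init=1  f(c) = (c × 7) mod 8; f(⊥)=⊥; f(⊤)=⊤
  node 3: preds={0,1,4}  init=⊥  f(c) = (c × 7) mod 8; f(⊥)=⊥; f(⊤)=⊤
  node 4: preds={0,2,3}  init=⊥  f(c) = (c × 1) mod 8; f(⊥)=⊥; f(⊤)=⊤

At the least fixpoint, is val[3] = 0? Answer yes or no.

Worklist (12 pops):
  #1 pop 0: in=⊥ → ⊥ (no change)
  #2 pop 1: in=1 → 4 (was ⊥); enqueue [0]
  #3 pop 2: in=4 → ⊤ (was 1); enqueue [1]
  #4 pop 3: in=4 → 4 (was ⊥); enqueue [2]
  #5 pop 4: in=⊤ → ⊤ (was ⊥); enqueue [3]
  #6 pop 0: in=⊤ → ⊤ (was ⊥); enqueue [4]
  #7 pop 1: in=⊤ → ⊤ (was 4); enqueue [0]
  #8 pop 2: in=⊤ → ⊤ (no change)
  #9 pop 3: in=⊤ → ⊤ (was 4); enqueue [2]
  #10 pop 4: in=⊤ → ⊤ (no change)
  #11 pop 0: in=⊤ → ⊤ (no change)
  #12 pop 2: in=⊤ → ⊤ (no change)

Fixpoint:
  val[0] = ⊤
  val[1] = ⊤
  val[2] = ⊤
  val[3] = ⊤
  val[4] = ⊤

no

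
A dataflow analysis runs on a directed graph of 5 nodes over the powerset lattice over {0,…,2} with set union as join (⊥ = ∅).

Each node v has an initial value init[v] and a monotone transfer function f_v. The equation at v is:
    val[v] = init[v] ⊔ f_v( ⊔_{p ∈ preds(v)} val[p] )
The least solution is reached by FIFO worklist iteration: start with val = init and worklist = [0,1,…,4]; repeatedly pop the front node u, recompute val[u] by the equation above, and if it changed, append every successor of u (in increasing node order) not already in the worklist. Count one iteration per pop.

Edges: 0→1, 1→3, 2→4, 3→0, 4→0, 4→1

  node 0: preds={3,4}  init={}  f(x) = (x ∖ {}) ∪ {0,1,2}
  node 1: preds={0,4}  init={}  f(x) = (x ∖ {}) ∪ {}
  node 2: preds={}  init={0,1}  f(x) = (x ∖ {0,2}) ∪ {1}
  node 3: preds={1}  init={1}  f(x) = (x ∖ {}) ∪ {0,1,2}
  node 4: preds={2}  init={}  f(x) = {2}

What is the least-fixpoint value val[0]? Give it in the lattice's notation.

Trace (7 dequeues):
  [1] u=0 | in {1} | out {0,1,2} | prev {} | push {}
  [2] u=1 | in {0,1,2} | out {0,1,2} | prev {} | push {}
  [3] u=2 | in {} | out {0,1} | ==
  [4] u=3 | in {0,1,2} | out {0,1,2} | prev {1} | push {0}
  [5] u=4 | in {0,1} | out {2} | prev {} | push {1}
  [6] u=0 | in {0,1,2} | out {0,1,2} | ==
  [7] u=1 | in {0,1,2} | out {0,1,2} | ==

Converged values:
  [0] {0,1,2}
  [1] {0,1,2}
  [2] {0,1}
  [3] {0,1,2}
  [4] {2}

{0,1,2}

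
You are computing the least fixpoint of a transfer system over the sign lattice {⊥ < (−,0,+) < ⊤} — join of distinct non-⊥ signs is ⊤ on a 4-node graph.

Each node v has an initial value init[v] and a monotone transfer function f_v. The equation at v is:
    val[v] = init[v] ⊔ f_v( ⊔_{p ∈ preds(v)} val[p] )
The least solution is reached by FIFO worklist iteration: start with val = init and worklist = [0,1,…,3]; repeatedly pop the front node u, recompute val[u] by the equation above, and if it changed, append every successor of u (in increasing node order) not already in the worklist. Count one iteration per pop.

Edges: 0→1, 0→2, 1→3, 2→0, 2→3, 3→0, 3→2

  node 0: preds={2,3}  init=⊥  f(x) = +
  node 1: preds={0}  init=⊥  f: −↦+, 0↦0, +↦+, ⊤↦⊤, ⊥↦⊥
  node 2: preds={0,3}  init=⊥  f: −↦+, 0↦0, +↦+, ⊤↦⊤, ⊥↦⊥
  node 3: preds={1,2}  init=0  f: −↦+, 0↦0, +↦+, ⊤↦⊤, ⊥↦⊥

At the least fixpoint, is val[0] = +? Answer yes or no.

yes

Worklist (6 pops):
  #1 pop 0: in=0 → + (was ⊥); enqueue []
  #2 pop 1: in=+ → + (was ⊥); enqueue []
  #3 pop 2: in=⊤ → ⊤ (was ⊥); enqueue [0]
  #4 pop 3: in=⊤ → ⊤ (was 0); enqueue [2]
  #5 pop 0: in=⊤ → + (no change)
  #6 pop 2: in=⊤ → ⊤ (no change)

Fixpoint:
  val[0] = +
  val[1] = +
  val[2] = ⊤
  val[3] = ⊤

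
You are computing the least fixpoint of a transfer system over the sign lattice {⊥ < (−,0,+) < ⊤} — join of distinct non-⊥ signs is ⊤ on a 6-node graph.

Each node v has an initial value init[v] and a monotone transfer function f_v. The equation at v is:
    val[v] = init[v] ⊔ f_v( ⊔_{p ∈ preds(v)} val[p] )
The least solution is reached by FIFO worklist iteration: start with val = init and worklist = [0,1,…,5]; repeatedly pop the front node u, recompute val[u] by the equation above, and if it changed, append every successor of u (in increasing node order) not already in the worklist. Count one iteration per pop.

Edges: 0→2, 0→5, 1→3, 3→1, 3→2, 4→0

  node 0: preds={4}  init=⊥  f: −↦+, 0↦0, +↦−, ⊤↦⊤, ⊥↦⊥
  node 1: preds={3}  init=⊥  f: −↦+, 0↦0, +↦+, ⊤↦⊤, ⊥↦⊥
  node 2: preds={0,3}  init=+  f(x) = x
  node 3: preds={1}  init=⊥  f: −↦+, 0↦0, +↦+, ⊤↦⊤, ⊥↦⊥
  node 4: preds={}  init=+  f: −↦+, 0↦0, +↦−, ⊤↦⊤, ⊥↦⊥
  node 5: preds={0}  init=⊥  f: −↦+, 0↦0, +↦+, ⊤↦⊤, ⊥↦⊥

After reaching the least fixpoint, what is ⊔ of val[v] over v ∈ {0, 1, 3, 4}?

⊤

Trace (6 dequeues):
  [1] u=0 | in + | out − | prev ⊥ | push {}
  [2] u=1 | in ⊥ | out ⊥ | ==
  [3] u=2 | in − | out ⊤ | prev + | push {}
  [4] u=3 | in ⊥ | out ⊥ | ==
  [5] u=4 | in ⊥ | out + | ==
  [6] u=5 | in − | out + | prev ⊥ | push {}

Converged values:
  [0] −
  [1] ⊥
  [2] ⊤
  [3] ⊥
  [4] +
  [5] +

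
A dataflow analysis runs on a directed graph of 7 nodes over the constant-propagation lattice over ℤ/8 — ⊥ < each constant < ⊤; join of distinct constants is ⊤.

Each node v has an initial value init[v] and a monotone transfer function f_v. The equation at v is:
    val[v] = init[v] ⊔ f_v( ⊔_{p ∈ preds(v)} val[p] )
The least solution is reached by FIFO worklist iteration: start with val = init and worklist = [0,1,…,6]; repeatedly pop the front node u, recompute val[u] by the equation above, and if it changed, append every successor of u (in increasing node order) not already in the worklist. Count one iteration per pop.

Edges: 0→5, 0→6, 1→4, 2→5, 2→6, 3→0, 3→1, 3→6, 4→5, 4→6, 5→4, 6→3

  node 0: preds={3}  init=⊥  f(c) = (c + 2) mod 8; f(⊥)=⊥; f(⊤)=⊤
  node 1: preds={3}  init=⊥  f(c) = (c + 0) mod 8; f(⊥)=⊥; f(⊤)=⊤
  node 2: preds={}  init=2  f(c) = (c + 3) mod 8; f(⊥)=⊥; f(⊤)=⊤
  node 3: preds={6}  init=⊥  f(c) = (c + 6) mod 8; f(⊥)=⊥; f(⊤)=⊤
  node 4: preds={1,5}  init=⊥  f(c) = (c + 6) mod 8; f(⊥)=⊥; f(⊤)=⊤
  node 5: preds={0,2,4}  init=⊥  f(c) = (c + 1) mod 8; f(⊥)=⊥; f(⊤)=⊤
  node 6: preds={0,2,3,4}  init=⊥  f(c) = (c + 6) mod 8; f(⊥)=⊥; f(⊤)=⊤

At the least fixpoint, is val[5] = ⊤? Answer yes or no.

Trace (22 dequeues):
  [1] u=0 | in ⊥ | out ⊥ | ==
  [2] u=1 | in ⊥ | out ⊥ | ==
  [3] u=2 | in ⊥ | out 2 | ==
  [4] u=3 | in ⊥ | out ⊥ | ==
  [5] u=4 | in ⊥ | out ⊥ | ==
  [6] u=5 | in 2 | out 3 | prev ⊥ | push {4}
  [7] u=6 | in 2 | out 0 | prev ⊥ | push {3}
  [8] u=4 | in 3 | out 1 | prev ⊥ | push {5,6}
  [9] u=3 | in 0 | out 6 | prev ⊥ | push {0,1}
  [10] u=5 | in ⊤ | out ⊤ | prev 3 | push {4}
  [11] u=6 | in ⊤ | out ⊤ | prev 0 | push {3}
  [12] u=0 | in 6 | out 0 | prev ⊥ | push {5,6}
  [13] u=1 | in 6 | out 6 | prev ⊥ | push {}
  [14] u=4 | in ⊤ | out ⊤ | prev 1 | push {}
  [15] u=3 | in ⊤ | out ⊤ | prev 6 | push {0,1}
  [16] u=5 | in ⊤ | out ⊤ | ==
  [17] u=6 | in ⊤ | out ⊤ | ==
  [18] u=0 | in ⊤ | out ⊤ | prev 0 | push {5,6}
  [19] u=1 | in ⊤ | out ⊤ | prev 6 | push {4}
  [20] u=5 | in ⊤ | out ⊤ | ==
  [21] u=6 | in ⊤ | out ⊤ | ==
  [22] u=4 | in ⊤ | out ⊤ | ==

Converged values:
  [0] ⊤
  [1] ⊤
  [2] 2
  [3] ⊤
  [4] ⊤
  [5] ⊤
  [6] ⊤

yes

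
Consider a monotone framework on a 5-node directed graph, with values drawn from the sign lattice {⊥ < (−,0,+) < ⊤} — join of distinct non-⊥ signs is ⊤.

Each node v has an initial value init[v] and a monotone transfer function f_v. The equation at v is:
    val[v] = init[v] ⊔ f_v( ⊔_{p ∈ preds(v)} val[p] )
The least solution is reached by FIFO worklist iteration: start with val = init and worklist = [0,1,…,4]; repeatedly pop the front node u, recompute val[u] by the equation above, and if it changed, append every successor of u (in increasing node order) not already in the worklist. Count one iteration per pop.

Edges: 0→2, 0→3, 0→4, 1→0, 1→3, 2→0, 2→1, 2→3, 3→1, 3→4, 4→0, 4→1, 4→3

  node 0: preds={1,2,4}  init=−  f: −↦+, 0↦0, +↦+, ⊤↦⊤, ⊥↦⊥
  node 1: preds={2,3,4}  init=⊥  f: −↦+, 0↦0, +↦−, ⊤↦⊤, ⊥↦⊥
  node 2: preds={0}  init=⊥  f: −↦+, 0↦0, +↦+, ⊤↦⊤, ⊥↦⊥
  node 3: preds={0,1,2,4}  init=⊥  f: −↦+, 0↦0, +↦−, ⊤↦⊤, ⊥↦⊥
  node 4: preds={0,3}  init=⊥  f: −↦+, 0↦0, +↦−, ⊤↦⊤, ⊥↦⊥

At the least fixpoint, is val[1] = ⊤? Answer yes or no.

yes

Iteration log — 13 steps:
  step 1. node 0  ⊔preds=⊥  new=−  stable
  step 2. node 1  ⊔preds=⊥  new=⊥  stable
  step 3. node 2  ⊔preds=−  new=+  old=⊥  +wl: 0,1
  step 4. node 3  ⊔preds=⊤  new=⊤  old=⊥  +wl: 
  step 5. node 4  ⊔preds=⊤  new=⊤  old=⊥  +wl: 3
  step 6. node 0  ⊔preds=⊤  new=⊤  old=−  +wl: 2,4
  step 7. node 1  ⊔preds=⊤  new=⊤  old=⊥  +wl: 0
  step 8. node 3  ⊔preds=⊤  new=⊤  stable
  step 9. node 2  ⊔preds=⊤  new=⊤  old=+  +wl: 1,3
  step 10. node 4  ⊔preds=⊤  new=⊤  stable
  step 11. node 0  ⊔preds=⊤  new=⊤  stable
  step 12. node 1  ⊔preds=⊤  new=⊤  stable
  step 13. node 3  ⊔preds=⊤  new=⊤  stable

Least fixpoint reached:
  node 0: ⊤
  node 1: ⊤
  node 2: ⊤
  node 3: ⊤
  node 4: ⊤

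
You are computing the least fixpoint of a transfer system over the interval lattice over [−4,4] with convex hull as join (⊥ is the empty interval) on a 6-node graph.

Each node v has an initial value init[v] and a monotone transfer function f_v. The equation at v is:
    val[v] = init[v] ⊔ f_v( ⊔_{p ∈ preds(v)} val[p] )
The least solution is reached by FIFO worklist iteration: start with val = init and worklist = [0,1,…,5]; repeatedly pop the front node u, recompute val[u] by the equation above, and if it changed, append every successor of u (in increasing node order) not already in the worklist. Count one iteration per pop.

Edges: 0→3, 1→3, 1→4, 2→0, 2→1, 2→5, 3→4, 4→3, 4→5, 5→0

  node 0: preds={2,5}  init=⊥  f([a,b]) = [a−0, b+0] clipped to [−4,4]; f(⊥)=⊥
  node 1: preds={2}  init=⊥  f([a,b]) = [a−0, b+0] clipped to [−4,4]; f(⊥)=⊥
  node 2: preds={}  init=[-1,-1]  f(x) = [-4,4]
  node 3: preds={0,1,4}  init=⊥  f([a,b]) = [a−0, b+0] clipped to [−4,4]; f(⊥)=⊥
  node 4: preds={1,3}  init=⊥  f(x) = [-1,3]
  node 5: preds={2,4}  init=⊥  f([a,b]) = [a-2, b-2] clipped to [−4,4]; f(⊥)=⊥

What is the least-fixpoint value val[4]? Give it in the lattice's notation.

Worklist (10 pops):
  #1 pop 0: in=[-1,-1] → [-1,-1] (was ⊥); enqueue []
  #2 pop 1: in=[-1,-1] → [-1,-1] (was ⊥); enqueue []
  #3 pop 2: in=⊥ → [-4,4] (was [-1,-1]); enqueue [0,1]
  #4 pop 3: in=[-1,-1] → [-1,-1] (was ⊥); enqueue []
  #5 pop 4: in=[-1,-1] → [-1,3] (was ⊥); enqueue [3]
  #6 pop 5: in=[-4,4] → [-4,2] (was ⊥); enqueue []
  #7 pop 0: in=[-4,4] → [-4,4] (was [-1,-1]); enqueue []
  #8 pop 1: in=[-4,4] → [-4,4] (was [-1,-1]); enqueue [4]
  #9 pop 3: in=[-4,4] → [-4,4] (was [-1,-1]); enqueue []
  #10 pop 4: in=[-4,4] → [-1,3] (no change)

Fixpoint:
  val[0] = [-4,4]
  val[1] = [-4,4]
  val[2] = [-4,4]
  val[3] = [-4,4]
  val[4] = [-1,3]
  val[5] = [-4,2]

[-1,3]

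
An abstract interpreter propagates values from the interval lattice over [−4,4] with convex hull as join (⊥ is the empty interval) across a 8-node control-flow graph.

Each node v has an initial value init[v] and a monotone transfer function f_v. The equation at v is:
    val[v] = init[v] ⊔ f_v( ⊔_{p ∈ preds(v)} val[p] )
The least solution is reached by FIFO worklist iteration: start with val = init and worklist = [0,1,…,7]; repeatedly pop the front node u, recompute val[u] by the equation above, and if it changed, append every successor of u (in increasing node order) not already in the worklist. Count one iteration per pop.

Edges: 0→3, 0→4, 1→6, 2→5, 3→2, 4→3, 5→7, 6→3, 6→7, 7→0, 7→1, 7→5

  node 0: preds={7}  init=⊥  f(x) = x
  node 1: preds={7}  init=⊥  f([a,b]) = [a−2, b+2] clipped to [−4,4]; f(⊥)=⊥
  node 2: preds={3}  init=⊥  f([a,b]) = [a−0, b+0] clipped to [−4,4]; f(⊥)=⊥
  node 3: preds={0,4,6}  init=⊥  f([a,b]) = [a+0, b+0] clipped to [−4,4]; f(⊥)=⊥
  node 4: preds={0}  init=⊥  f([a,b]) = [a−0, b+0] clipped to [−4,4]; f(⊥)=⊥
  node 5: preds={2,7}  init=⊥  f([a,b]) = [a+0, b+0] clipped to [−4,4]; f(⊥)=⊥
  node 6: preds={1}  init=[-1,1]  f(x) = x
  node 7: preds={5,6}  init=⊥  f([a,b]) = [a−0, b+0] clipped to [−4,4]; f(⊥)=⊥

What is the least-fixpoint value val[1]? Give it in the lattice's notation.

[-4,4]

Iteration log — 35 steps:
  step 1. node 0  ⊔preds=⊥  new=⊥  stable
  step 2. node 1  ⊔preds=⊥  new=⊥  stable
  step 3. node 2  ⊔preds=⊥  new=⊥  stable
  step 4. node 3  ⊔preds=[-1,1]  new=[-1,1]  old=⊥  +wl: 2
  step 5. node 4  ⊔preds=⊥  new=⊥  stable
  step 6. node 5  ⊔preds=⊥  new=⊥  stable
  step 7. node 6  ⊔preds=⊥  new=[-1,1]  stable
  step 8. node 7  ⊔preds=[-1,1]  new=[-1,1]  old=⊥  +wl: 0,1,5
  step 9. node 2  ⊔preds=[-1,1]  new=[-1,1]  old=⊥  +wl: 
  step 10. node 0  ⊔preds=[-1,1]  new=[-1,1]  old=⊥  +wl: 3,4
  step 11. node 1  ⊔preds=[-1,1]  new=[-3,3]  old=⊥  +wl: 6
  step 12. node 5  ⊔preds=[-1,1]  new=[-1,1]  old=⊥  +wl: 7
  step 13. node 3  ⊔preds=[-1,1]  new=[-1,1]  stable
  step 14. node 4  ⊔preds=[-1,1]  new=[-1,1]  old=⊥  +wl: 3
  step 15. node 6  ⊔preds=[-3,3]  new=[-3,3]  old=[-1,1]  +wl: 
  step 16. node 7  ⊔preds=[-3,3]  new=[-3,3]  old=[-1,1]  +wl: 0,1,5
  step 17. node 3  ⊔preds=[-3,3]  new=[-3,3]  old=[-1,1]  +wl: 2
  step 18. node 0  ⊔preds=[-3,3]  new=[-3,3]  old=[-1,1]  +wl: 3,4
  step 19. node 1  ⊔preds=[-3,3]  new=[-4,4]  old=[-3,3]  +wl: 6
  step 20. node 5  ⊔preds=[-3,3]  new=[-3,3]  old=[-1,1]  +wl: 7
  step 21. node 2  ⊔preds=[-3,3]  new=[-3,3]  old=[-1,1]  +wl: 5
  step 22. node 3  ⊔preds=[-3,3]  new=[-3,3]  stable
  step 23. node 4  ⊔preds=[-3,3]  new=[-3,3]  old=[-1,1]  +wl: 3
  step 24. node 6  ⊔preds=[-4,4]  new=[-4,4]  old=[-3,3]  +wl: 
  step 25. node 7  ⊔preds=[-4,4]  new=[-4,4]  old=[-3,3]  +wl: 0,1
  step 26. node 5  ⊔preds=[-4,4]  new=[-4,4]  old=[-3,3]  +wl: 7
  step 27. node 3  ⊔preds=[-4,4]  new=[-4,4]  old=[-3,3]  +wl: 2
  step 28. node 0  ⊔preds=[-4,4]  new=[-4,4]  old=[-3,3]  +wl: 3,4
  step 29. node 1  ⊔preds=[-4,4]  new=[-4,4]  stable
  step 30. node 7  ⊔preds=[-4,4]  new=[-4,4]  stable
  step 31. node 2  ⊔preds=[-4,4]  new=[-4,4]  old=[-3,3]  +wl: 5
  step 32. node 3  ⊔preds=[-4,4]  new=[-4,4]  stable
  step 33. node 4  ⊔preds=[-4,4]  new=[-4,4]  old=[-3,3]  +wl: 3
  step 34. node 5  ⊔preds=[-4,4]  new=[-4,4]  stable
  step 35. node 3  ⊔preds=[-4,4]  new=[-4,4]  stable

Least fixpoint reached:
  node 0: [-4,4]
  node 1: [-4,4]
  node 2: [-4,4]
  node 3: [-4,4]
  node 4: [-4,4]
  node 5: [-4,4]
  node 6: [-4,4]
  node 7: [-4,4]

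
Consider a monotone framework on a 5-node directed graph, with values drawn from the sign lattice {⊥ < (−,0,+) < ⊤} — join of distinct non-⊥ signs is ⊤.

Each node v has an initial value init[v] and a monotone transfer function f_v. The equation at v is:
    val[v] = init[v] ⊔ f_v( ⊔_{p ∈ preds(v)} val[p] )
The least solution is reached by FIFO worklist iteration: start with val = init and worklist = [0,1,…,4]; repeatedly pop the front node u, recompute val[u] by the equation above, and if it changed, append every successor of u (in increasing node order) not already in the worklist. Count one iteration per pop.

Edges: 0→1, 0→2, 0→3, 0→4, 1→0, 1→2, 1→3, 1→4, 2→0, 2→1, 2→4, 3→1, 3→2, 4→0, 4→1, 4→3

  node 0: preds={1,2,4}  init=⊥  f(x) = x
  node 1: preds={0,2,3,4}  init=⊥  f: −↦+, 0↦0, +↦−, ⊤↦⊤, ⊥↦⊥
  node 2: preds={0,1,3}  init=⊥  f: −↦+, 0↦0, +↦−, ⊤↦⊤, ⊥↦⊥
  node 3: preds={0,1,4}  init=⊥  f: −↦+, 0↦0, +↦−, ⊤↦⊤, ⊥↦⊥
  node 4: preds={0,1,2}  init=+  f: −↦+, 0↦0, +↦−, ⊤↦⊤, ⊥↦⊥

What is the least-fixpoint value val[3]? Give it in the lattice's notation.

⊤

Trace (11 dequeues):
  [1] u=0 | in + | out + | prev ⊥ | push {}
  [2] u=1 | in + | out − | prev ⊥ | push {0}
  [3] u=2 | in ⊤ | out ⊤ | prev ⊥ | push {1}
  [4] u=3 | in ⊤ | out ⊤ | prev ⊥ | push {2}
  [5] u=4 | in ⊤ | out ⊤ | prev + | push {3}
  [6] u=0 | in ⊤ | out ⊤ | prev + | push {4}
  [7] u=1 | in ⊤ | out ⊤ | prev − | push {0}
  [8] u=2 | in ⊤ | out ⊤ | ==
  [9] u=3 | in ⊤ | out ⊤ | ==
  [10] u=4 | in ⊤ | out ⊤ | ==
  [11] u=0 | in ⊤ | out ⊤ | ==

Converged values:
  [0] ⊤
  [1] ⊤
  [2] ⊤
  [3] ⊤
  [4] ⊤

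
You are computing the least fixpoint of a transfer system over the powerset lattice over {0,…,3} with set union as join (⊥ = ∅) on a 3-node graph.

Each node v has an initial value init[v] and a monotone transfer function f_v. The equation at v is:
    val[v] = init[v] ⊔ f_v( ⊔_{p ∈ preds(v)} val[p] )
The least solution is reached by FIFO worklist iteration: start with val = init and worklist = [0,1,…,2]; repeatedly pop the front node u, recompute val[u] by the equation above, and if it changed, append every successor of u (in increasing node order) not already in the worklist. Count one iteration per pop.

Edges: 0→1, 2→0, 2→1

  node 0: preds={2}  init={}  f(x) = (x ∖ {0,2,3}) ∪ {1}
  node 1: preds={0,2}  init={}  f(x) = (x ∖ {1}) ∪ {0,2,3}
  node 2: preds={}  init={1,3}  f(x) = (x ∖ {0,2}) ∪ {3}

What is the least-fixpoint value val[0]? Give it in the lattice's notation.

{1}

Worklist (3 pops):
  #1 pop 0: in={1,3} → {1} (was {}); enqueue []
  #2 pop 1: in={1,3} → {0,2,3} (was {}); enqueue []
  #3 pop 2: in={} → {1,3} (no change)

Fixpoint:
  val[0] = {1}
  val[1] = {0,2,3}
  val[2] = {1,3}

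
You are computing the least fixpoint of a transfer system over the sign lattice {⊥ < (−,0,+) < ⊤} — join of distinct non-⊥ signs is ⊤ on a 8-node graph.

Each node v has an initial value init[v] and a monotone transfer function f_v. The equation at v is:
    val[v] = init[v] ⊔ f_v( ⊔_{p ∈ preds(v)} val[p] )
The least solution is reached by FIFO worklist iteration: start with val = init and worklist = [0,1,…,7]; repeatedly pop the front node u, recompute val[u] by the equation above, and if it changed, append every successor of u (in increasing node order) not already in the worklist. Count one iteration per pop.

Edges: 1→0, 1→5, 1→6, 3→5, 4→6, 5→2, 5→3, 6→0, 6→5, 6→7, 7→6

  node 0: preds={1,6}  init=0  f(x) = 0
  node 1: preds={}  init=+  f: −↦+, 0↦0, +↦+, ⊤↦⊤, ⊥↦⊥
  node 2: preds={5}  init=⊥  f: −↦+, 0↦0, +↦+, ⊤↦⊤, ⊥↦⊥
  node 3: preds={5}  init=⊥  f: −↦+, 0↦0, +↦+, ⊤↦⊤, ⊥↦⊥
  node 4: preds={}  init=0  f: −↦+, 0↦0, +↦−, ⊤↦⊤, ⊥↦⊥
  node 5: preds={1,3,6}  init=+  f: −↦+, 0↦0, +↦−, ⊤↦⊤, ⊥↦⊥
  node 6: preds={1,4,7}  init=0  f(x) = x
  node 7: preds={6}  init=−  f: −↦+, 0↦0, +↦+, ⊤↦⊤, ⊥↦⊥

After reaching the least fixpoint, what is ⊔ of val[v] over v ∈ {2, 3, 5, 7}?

⊤

Trace (13 dequeues):
  [1] u=0 | in ⊤ | out 0 | ==
  [2] u=1 | in ⊥ | out + | ==
  [3] u=2 | in + | out + | prev ⊥ | push {}
  [4] u=3 | in + | out + | prev ⊥ | push {}
  [5] u=4 | in ⊥ | out 0 | ==
  [6] u=5 | in ⊤ | out ⊤ | prev + | push {2,3}
  [7] u=6 | in ⊤ | out ⊤ | prev 0 | push {0,5}
  [8] u=7 | in ⊤ | out ⊤ | prev − | push {6}
  [9] u=2 | in ⊤ | out ⊤ | prev + | push {}
  [10] u=3 | in ⊤ | out ⊤ | prev + | push {}
  [11] u=0 | in ⊤ | out 0 | ==
  [12] u=5 | in ⊤ | out ⊤ | ==
  [13] u=6 | in ⊤ | out ⊤ | ==

Converged values:
  [0] 0
  [1] +
  [2] ⊤
  [3] ⊤
  [4] 0
  [5] ⊤
  [6] ⊤
  [7] ⊤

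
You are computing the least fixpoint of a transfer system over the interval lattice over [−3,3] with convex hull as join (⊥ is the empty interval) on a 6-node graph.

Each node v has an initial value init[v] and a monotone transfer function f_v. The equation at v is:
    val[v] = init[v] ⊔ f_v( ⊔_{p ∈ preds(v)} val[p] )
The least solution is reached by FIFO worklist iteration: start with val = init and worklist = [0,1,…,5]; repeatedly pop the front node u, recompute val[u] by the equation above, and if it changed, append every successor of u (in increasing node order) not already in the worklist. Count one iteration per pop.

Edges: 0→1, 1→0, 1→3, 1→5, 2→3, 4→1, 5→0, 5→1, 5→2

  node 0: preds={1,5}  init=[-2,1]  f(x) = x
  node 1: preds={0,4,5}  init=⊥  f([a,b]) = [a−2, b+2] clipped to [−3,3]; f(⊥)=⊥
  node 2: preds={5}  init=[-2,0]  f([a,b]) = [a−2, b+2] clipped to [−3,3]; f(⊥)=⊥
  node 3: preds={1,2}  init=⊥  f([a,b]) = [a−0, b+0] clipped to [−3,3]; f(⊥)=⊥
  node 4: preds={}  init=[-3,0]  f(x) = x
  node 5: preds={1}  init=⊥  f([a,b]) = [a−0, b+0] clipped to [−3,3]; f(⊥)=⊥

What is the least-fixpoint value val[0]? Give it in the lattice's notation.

Trace (10 dequeues):
  [1] u=0 | in ⊥ | out [-2,1] | ==
  [2] u=1 | in [-3,1] | out [-3,3] | prev ⊥ | push {0}
  [3] u=2 | in ⊥ | out [-2,0] | ==
  [4] u=3 | in [-3,3] | out [-3,3] | prev ⊥ | push {}
  [5] u=4 | in ⊥ | out [-3,0] | ==
  [6] u=5 | in [-3,3] | out [-3,3] | prev ⊥ | push {1,2}
  [7] u=0 | in [-3,3] | out [-3,3] | prev [-2,1] | push {}
  [8] u=1 | in [-3,3] | out [-3,3] | ==
  [9] u=2 | in [-3,3] | out [-3,3] | prev [-2,0] | push {3}
  [10] u=3 | in [-3,3] | out [-3,3] | ==

Converged values:
  [0] [-3,3]
  [1] [-3,3]
  [2] [-3,3]
  [3] [-3,3]
  [4] [-3,0]
  [5] [-3,3]

[-3,3]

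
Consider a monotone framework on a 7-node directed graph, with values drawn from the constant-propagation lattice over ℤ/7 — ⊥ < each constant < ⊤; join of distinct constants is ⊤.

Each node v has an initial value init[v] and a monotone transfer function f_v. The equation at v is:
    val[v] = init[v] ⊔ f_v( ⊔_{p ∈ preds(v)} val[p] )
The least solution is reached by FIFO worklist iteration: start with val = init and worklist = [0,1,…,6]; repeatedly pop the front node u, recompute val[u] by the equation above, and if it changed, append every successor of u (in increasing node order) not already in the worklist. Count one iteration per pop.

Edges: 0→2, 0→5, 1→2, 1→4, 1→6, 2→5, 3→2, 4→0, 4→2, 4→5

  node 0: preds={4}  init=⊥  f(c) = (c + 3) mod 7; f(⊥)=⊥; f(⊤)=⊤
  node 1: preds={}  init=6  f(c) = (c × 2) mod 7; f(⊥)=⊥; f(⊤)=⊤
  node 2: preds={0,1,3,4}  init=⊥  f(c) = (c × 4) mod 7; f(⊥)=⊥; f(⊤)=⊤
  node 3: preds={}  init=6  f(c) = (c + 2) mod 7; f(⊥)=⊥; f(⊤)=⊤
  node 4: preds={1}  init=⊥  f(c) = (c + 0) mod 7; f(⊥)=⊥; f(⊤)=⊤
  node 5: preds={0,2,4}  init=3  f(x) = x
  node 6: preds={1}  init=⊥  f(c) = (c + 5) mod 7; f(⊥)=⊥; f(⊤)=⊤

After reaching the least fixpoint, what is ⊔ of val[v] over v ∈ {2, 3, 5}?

⊤

Worklist (10 pops):
  #1 pop 0: in=⊥ → ⊥ (no change)
  #2 pop 1: in=⊥ → 6 (no change)
  #3 pop 2: in=6 → 3 (was ⊥); enqueue []
  #4 pop 3: in=⊥ → 6 (no change)
  #5 pop 4: in=6 → 6 (was ⊥); enqueue [0,2]
  #6 pop 5: in=⊤ → ⊤ (was 3); enqueue []
  #7 pop 6: in=6 → 4 (was ⊥); enqueue []
  #8 pop 0: in=6 → 2 (was ⊥); enqueue [5]
  #9 pop 2: in=⊤ → ⊤ (was 3); enqueue []
  #10 pop 5: in=⊤ → ⊤ (no change)

Fixpoint:
  val[0] = 2
  val[1] = 6
  val[2] = ⊤
  val[3] = 6
  val[4] = 6
  val[5] = ⊤
  val[6] = 4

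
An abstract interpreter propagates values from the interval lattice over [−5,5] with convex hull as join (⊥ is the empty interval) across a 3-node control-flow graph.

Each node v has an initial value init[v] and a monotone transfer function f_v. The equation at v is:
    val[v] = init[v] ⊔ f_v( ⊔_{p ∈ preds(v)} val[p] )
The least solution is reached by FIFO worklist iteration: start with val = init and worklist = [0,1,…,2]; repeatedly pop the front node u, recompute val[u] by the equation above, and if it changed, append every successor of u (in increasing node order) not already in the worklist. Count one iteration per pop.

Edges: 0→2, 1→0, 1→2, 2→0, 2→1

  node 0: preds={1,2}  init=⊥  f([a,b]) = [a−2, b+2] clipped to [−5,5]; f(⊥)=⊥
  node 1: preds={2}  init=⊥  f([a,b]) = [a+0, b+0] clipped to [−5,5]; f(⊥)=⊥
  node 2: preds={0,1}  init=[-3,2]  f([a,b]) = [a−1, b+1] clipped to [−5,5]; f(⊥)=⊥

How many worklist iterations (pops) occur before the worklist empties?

Worklist (7 pops):
  #1 pop 0: in=[-3,2] → [-5,4] (was ⊥); enqueue []
  #2 pop 1: in=[-3,2] → [-3,2] (was ⊥); enqueue [0]
  #3 pop 2: in=[-5,4] → [-5,5] (was [-3,2]); enqueue [1]
  #4 pop 0: in=[-5,5] → [-5,5] (was [-5,4]); enqueue [2]
  #5 pop 1: in=[-5,5] → [-5,5] (was [-3,2]); enqueue [0]
  #6 pop 2: in=[-5,5] → [-5,5] (no change)
  #7 pop 0: in=[-5,5] → [-5,5] (no change)

Fixpoint:
  val[0] = [-5,5]
  val[1] = [-5,5]
  val[2] = [-5,5]

7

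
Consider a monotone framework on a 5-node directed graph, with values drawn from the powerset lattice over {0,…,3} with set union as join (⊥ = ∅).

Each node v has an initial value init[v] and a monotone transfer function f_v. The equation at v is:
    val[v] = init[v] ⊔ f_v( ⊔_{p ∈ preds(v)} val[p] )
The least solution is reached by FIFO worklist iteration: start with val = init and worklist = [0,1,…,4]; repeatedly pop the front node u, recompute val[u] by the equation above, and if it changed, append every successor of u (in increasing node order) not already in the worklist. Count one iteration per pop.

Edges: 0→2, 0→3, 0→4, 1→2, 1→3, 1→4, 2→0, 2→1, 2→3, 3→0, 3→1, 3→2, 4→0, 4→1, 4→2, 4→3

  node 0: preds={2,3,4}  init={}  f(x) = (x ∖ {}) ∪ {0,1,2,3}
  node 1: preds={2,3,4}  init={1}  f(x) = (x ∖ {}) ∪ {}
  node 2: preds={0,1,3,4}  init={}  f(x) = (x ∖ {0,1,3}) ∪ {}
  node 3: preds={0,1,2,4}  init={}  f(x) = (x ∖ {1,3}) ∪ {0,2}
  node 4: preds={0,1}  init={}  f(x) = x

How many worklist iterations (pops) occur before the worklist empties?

10

Trace (10 dequeues):
  [1] u=0 | in {} | out {0,1,2,3} | prev {} | push {}
  [2] u=1 | in {} | out {1} | ==
  [3] u=2 | in {0,1,2,3} | out {2} | prev {} | push {0,1}
  [4] u=3 | in {0,1,2,3} | out {0,2} | prev {} | push {2}
  [5] u=4 | in {0,1,2,3} | out {0,1,2,3} | prev {} | push {3}
  [6] u=0 | in {0,1,2,3} | out {0,1,2,3} | ==
  [7] u=1 | in {0,1,2,3} | out {0,1,2,3} | prev {1} | push {4}
  [8] u=2 | in {0,1,2,3} | out {2} | ==
  [9] u=3 | in {0,1,2,3} | out {0,2} | ==
  [10] u=4 | in {0,1,2,3} | out {0,1,2,3} | ==

Converged values:
  [0] {0,1,2,3}
  [1] {0,1,2,3}
  [2] {2}
  [3] {0,2}
  [4] {0,1,2,3}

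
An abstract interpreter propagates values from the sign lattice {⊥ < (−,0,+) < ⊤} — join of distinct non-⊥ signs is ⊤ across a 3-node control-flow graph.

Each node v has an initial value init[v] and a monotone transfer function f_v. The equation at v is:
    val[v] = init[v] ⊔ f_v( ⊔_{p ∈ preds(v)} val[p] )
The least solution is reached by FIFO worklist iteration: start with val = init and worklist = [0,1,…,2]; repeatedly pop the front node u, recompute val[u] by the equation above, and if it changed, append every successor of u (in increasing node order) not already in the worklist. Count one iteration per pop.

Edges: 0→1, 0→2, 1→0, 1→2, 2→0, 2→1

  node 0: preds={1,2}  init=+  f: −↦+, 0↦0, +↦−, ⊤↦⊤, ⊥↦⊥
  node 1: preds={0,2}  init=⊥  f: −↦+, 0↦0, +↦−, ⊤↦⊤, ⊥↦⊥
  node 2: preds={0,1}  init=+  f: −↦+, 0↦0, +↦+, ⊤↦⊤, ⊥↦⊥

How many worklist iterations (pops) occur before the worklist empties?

Worklist (5 pops):
  #1 pop 0: in=+ → ⊤ (was +); enqueue []
  #2 pop 1: in=⊤ → ⊤ (was ⊥); enqueue [0]
  #3 pop 2: in=⊤ → ⊤ (was +); enqueue [1]
  #4 pop 0: in=⊤ → ⊤ (no change)
  #5 pop 1: in=⊤ → ⊤ (no change)

Fixpoint:
  val[0] = ⊤
  val[1] = ⊤
  val[2] = ⊤

5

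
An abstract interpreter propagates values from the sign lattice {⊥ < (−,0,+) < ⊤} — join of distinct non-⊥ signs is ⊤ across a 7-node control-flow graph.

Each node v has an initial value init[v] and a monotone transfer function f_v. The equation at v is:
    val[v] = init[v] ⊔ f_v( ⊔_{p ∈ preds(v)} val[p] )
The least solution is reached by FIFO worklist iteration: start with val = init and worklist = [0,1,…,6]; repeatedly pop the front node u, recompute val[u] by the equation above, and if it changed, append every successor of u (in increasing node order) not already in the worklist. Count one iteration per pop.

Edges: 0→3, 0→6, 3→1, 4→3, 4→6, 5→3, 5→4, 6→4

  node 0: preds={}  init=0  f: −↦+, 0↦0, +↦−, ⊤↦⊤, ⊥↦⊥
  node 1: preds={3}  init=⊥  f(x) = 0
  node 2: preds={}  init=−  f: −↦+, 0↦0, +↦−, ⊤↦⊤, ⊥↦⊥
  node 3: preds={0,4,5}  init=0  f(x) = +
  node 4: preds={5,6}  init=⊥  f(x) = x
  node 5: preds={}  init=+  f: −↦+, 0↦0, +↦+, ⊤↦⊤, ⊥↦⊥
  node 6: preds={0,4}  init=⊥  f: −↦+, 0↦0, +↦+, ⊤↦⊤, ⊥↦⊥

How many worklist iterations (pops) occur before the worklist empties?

Iteration log — 12 steps:
  step 1. node 0  ⊔preds=⊥  new=0  stable
  step 2. node 1  ⊔preds=0  new=0  old=⊥  +wl: 
  step 3. node 2  ⊔preds=⊥  new=−  stable
  step 4. node 3  ⊔preds=⊤  new=⊤  old=0  +wl: 1
  step 5. node 4  ⊔preds=+  new=+  old=⊥  +wl: 3
  step 6. node 5  ⊔preds=⊥  new=+  stable
  step 7. node 6  ⊔preds=⊤  new=⊤  old=⊥  +wl: 4
  step 8. node 1  ⊔preds=⊤  new=0  stable
  step 9. node 3  ⊔preds=⊤  new=⊤  stable
  step 10. node 4  ⊔preds=⊤  new=⊤  old=+  +wl: 3,6
  step 11. node 3  ⊔preds=⊤  new=⊤  stable
  step 12. node 6  ⊔preds=⊤  new=⊤  stable

Least fixpoint reached:
  node 0: 0
  node 1: 0
  node 2: −
  node 3: ⊤
  node 4: ⊤
  node 5: +
  node 6: ⊤

12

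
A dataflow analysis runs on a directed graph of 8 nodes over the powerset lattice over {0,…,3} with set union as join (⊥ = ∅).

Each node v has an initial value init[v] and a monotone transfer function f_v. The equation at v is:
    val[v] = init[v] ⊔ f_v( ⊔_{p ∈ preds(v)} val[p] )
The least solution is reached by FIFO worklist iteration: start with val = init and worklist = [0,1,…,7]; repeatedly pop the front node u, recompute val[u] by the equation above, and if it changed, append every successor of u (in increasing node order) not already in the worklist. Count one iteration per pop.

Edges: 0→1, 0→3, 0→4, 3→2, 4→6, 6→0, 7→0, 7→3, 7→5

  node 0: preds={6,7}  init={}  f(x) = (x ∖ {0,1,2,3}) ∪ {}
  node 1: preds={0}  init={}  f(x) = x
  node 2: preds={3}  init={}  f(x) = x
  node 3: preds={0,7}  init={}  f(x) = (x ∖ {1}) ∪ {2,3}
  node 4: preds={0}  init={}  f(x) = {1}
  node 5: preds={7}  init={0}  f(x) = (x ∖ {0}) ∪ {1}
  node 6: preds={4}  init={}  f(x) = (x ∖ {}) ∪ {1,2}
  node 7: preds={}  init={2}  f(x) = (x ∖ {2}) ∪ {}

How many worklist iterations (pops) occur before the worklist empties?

10

Trace (10 dequeues):
  [1] u=0 | in {2} | out {} | ==
  [2] u=1 | in {} | out {} | ==
  [3] u=2 | in {} | out {} | ==
  [4] u=3 | in {2} | out {2,3} | prev {} | push {2}
  [5] u=4 | in {} | out {1} | prev {} | push {}
  [6] u=5 | in {2} | out {0,1,2} | prev {0} | push {}
  [7] u=6 | in {1} | out {1,2} | prev {} | push {0}
  [8] u=7 | in {} | out {2} | ==
  [9] u=2 | in {2,3} | out {2,3} | prev {} | push {}
  [10] u=0 | in {1,2} | out {} | ==

Converged values:
  [0] {}
  [1] {}
  [2] {2,3}
  [3] {2,3}
  [4] {1}
  [5] {0,1,2}
  [6] {1,2}
  [7] {2}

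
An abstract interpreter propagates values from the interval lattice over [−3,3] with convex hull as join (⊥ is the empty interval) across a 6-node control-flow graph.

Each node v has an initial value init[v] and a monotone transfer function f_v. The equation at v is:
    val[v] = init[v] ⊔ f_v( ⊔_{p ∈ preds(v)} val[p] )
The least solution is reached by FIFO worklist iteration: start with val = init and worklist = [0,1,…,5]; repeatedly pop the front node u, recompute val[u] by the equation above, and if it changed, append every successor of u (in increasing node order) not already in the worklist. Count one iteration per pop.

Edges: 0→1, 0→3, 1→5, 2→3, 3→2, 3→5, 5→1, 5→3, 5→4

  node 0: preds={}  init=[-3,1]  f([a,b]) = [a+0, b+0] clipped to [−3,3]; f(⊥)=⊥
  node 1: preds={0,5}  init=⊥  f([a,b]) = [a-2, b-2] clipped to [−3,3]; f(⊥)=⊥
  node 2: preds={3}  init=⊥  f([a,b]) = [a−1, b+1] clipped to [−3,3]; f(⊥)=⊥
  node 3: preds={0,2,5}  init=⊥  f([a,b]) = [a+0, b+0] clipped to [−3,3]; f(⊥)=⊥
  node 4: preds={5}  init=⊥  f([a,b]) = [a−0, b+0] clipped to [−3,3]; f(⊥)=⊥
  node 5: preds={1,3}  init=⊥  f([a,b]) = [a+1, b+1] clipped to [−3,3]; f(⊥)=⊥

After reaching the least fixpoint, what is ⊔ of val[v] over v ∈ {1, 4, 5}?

Trace (17 dequeues):
  [1] u=0 | in ⊥ | out [-3,1] | ==
  [2] u=1 | in [-3,1] | out [-3,-1] | prev ⊥ | push {}
  [3] u=2 | in ⊥ | out ⊥ | ==
  [4] u=3 | in [-3,1] | out [-3,1] | prev ⊥ | push {2}
  [5] u=4 | in ⊥ | out ⊥ | ==
  [6] u=5 | in [-3,1] | out [-2,2] | prev ⊥ | push {1,3,4}
  [7] u=2 | in [-3,1] | out [-3,2] | prev ⊥ | push {}
  [8] u=1 | in [-3,2] | out [-3,0] | prev [-3,-1] | push {5}
  [9] u=3 | in [-3,2] | out [-3,2] | prev [-3,1] | push {2}
  [10] u=4 | in [-2,2] | out [-2,2] | prev ⊥ | push {}
  [11] u=5 | in [-3,2] | out [-2,3] | prev [-2,2] | push {1,3,4}
  [12] u=2 | in [-3,2] | out [-3,3] | prev [-3,2] | push {}
  [13] u=1 | in [-3,3] | out [-3,1] | prev [-3,0] | push {5}
  [14] u=3 | in [-3,3] | out [-3,3] | prev [-3,2] | push {2}
  [15] u=4 | in [-2,3] | out [-2,3] | prev [-2,2] | push {}
  [16] u=5 | in [-3,3] | out [-2,3] | ==
  [17] u=2 | in [-3,3] | out [-3,3] | ==

Converged values:
  [0] [-3,1]
  [1] [-3,1]
  [2] [-3,3]
  [3] [-3,3]
  [4] [-2,3]
  [5] [-2,3]

[-3,3]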